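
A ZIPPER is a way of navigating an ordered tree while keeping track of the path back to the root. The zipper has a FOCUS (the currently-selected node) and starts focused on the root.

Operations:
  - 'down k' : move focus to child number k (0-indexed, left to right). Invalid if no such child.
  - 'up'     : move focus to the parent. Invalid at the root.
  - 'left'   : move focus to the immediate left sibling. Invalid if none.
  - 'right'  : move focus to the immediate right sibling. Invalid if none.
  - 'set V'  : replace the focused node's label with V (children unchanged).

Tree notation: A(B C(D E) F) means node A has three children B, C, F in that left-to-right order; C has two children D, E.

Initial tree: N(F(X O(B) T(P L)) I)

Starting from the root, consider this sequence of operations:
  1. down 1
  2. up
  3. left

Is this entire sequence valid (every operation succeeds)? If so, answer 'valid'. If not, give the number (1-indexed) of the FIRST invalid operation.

Step 1 (down 1): focus=I path=1 depth=1 children=[] left=['F'] right=[] parent=N
Step 2 (up): focus=N path=root depth=0 children=['F', 'I'] (at root)
Step 3 (left): INVALID

Answer: 3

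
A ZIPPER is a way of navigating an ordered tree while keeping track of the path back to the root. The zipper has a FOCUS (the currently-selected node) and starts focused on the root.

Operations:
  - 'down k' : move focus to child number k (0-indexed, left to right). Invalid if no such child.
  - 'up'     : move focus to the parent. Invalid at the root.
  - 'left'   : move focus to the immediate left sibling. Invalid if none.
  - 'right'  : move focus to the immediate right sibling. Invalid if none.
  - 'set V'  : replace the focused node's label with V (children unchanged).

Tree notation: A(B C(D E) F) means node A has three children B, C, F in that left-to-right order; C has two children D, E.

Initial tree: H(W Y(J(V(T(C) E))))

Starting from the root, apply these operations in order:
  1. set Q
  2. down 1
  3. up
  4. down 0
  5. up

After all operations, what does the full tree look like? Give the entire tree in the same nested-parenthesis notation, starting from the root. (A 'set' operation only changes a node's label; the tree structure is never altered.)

Answer: Q(W Y(J(V(T(C) E))))

Derivation:
Step 1 (set Q): focus=Q path=root depth=0 children=['W', 'Y'] (at root)
Step 2 (down 1): focus=Y path=1 depth=1 children=['J'] left=['W'] right=[] parent=Q
Step 3 (up): focus=Q path=root depth=0 children=['W', 'Y'] (at root)
Step 4 (down 0): focus=W path=0 depth=1 children=[] left=[] right=['Y'] parent=Q
Step 5 (up): focus=Q path=root depth=0 children=['W', 'Y'] (at root)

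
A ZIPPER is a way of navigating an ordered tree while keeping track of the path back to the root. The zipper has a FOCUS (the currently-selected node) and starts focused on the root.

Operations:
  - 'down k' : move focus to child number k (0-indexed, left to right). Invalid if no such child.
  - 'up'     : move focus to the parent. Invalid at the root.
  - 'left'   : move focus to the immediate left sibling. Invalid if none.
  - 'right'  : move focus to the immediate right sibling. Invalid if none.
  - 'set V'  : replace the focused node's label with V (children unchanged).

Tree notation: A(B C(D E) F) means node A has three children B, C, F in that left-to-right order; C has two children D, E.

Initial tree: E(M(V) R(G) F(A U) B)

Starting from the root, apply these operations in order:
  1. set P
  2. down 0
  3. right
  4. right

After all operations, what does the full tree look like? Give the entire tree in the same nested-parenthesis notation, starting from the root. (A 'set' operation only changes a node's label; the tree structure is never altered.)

Answer: P(M(V) R(G) F(A U) B)

Derivation:
Step 1 (set P): focus=P path=root depth=0 children=['M', 'R', 'F', 'B'] (at root)
Step 2 (down 0): focus=M path=0 depth=1 children=['V'] left=[] right=['R', 'F', 'B'] parent=P
Step 3 (right): focus=R path=1 depth=1 children=['G'] left=['M'] right=['F', 'B'] parent=P
Step 4 (right): focus=F path=2 depth=1 children=['A', 'U'] left=['M', 'R'] right=['B'] parent=P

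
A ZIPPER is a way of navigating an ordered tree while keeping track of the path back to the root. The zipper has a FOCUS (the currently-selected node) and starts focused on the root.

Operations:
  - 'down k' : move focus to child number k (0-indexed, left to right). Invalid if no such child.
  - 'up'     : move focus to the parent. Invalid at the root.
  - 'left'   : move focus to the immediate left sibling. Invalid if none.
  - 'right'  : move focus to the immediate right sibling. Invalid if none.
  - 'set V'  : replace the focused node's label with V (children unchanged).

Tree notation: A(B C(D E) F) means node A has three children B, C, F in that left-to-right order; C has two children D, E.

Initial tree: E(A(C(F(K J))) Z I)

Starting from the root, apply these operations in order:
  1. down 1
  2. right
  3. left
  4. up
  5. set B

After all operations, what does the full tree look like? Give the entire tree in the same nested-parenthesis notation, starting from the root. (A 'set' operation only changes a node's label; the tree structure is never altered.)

Step 1 (down 1): focus=Z path=1 depth=1 children=[] left=['A'] right=['I'] parent=E
Step 2 (right): focus=I path=2 depth=1 children=[] left=['A', 'Z'] right=[] parent=E
Step 3 (left): focus=Z path=1 depth=1 children=[] left=['A'] right=['I'] parent=E
Step 4 (up): focus=E path=root depth=0 children=['A', 'Z', 'I'] (at root)
Step 5 (set B): focus=B path=root depth=0 children=['A', 'Z', 'I'] (at root)

Answer: B(A(C(F(K J))) Z I)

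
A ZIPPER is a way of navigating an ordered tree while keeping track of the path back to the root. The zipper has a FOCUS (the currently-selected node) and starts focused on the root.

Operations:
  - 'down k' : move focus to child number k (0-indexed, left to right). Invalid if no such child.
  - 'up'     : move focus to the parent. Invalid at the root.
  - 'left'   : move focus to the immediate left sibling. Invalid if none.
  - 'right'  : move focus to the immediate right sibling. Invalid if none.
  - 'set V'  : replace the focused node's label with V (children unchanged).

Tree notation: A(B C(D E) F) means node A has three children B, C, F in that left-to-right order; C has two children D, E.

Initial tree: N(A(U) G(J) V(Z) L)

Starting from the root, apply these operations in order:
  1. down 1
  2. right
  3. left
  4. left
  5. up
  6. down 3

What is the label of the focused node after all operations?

Step 1 (down 1): focus=G path=1 depth=1 children=['J'] left=['A'] right=['V', 'L'] parent=N
Step 2 (right): focus=V path=2 depth=1 children=['Z'] left=['A', 'G'] right=['L'] parent=N
Step 3 (left): focus=G path=1 depth=1 children=['J'] left=['A'] right=['V', 'L'] parent=N
Step 4 (left): focus=A path=0 depth=1 children=['U'] left=[] right=['G', 'V', 'L'] parent=N
Step 5 (up): focus=N path=root depth=0 children=['A', 'G', 'V', 'L'] (at root)
Step 6 (down 3): focus=L path=3 depth=1 children=[] left=['A', 'G', 'V'] right=[] parent=N

Answer: L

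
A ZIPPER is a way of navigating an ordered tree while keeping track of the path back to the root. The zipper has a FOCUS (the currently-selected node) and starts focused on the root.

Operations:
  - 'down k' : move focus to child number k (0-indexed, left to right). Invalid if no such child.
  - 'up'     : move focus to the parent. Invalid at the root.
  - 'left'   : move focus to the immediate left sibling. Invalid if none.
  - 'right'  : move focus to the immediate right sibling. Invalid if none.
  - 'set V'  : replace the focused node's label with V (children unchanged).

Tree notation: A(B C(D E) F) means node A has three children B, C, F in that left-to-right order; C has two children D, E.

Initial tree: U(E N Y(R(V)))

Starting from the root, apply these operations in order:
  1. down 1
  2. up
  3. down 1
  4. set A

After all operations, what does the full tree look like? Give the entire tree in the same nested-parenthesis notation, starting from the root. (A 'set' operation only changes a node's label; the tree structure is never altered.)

Answer: U(E A Y(R(V)))

Derivation:
Step 1 (down 1): focus=N path=1 depth=1 children=[] left=['E'] right=['Y'] parent=U
Step 2 (up): focus=U path=root depth=0 children=['E', 'N', 'Y'] (at root)
Step 3 (down 1): focus=N path=1 depth=1 children=[] left=['E'] right=['Y'] parent=U
Step 4 (set A): focus=A path=1 depth=1 children=[] left=['E'] right=['Y'] parent=U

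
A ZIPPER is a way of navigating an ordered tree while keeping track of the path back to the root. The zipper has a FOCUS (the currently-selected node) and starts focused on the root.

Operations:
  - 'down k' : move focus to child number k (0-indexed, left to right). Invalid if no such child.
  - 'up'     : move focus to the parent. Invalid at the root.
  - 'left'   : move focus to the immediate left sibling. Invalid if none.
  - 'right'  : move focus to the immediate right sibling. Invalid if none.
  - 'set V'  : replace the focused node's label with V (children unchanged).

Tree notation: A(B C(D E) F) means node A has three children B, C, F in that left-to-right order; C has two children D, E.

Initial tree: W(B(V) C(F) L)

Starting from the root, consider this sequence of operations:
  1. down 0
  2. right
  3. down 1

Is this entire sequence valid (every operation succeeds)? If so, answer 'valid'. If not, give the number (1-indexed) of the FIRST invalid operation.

Answer: 3

Derivation:
Step 1 (down 0): focus=B path=0 depth=1 children=['V'] left=[] right=['C', 'L'] parent=W
Step 2 (right): focus=C path=1 depth=1 children=['F'] left=['B'] right=['L'] parent=W
Step 3 (down 1): INVALID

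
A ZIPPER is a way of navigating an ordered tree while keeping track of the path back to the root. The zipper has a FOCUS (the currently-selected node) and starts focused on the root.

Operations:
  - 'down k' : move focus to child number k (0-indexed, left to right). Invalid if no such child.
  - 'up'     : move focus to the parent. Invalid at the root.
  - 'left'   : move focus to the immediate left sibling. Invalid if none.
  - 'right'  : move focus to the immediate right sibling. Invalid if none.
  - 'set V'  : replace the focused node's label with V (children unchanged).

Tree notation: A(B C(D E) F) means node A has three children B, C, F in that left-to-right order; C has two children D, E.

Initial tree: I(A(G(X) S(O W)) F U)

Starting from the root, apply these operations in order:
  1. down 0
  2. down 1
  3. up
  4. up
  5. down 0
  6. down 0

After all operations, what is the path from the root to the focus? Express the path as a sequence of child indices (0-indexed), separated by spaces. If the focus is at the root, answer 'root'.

Answer: 0 0

Derivation:
Step 1 (down 0): focus=A path=0 depth=1 children=['G', 'S'] left=[] right=['F', 'U'] parent=I
Step 2 (down 1): focus=S path=0/1 depth=2 children=['O', 'W'] left=['G'] right=[] parent=A
Step 3 (up): focus=A path=0 depth=1 children=['G', 'S'] left=[] right=['F', 'U'] parent=I
Step 4 (up): focus=I path=root depth=0 children=['A', 'F', 'U'] (at root)
Step 5 (down 0): focus=A path=0 depth=1 children=['G', 'S'] left=[] right=['F', 'U'] parent=I
Step 6 (down 0): focus=G path=0/0 depth=2 children=['X'] left=[] right=['S'] parent=A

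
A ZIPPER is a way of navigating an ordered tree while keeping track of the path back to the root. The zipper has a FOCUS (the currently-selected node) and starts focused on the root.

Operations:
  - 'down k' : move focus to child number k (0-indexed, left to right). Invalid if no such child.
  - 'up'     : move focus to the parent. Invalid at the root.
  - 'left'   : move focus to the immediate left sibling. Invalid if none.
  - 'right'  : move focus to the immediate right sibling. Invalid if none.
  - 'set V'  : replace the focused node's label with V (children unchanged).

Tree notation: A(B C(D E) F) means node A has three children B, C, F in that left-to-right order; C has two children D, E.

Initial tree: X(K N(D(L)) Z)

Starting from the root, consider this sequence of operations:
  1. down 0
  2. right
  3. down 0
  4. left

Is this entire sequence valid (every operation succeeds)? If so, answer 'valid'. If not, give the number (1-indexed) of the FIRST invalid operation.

Answer: 4

Derivation:
Step 1 (down 0): focus=K path=0 depth=1 children=[] left=[] right=['N', 'Z'] parent=X
Step 2 (right): focus=N path=1 depth=1 children=['D'] left=['K'] right=['Z'] parent=X
Step 3 (down 0): focus=D path=1/0 depth=2 children=['L'] left=[] right=[] parent=N
Step 4 (left): INVALID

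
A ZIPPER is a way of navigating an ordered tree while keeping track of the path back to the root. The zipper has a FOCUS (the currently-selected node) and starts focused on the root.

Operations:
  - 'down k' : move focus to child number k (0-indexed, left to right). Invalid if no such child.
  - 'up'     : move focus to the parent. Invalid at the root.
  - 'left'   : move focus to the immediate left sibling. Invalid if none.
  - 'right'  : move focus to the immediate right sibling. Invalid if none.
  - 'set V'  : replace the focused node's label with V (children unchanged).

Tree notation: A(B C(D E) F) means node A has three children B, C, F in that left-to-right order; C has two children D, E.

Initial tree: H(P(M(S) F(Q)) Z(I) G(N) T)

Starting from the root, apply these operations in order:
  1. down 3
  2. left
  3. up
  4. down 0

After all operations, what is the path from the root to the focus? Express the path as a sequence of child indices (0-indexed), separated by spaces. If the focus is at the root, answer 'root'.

Step 1 (down 3): focus=T path=3 depth=1 children=[] left=['P', 'Z', 'G'] right=[] parent=H
Step 2 (left): focus=G path=2 depth=1 children=['N'] left=['P', 'Z'] right=['T'] parent=H
Step 3 (up): focus=H path=root depth=0 children=['P', 'Z', 'G', 'T'] (at root)
Step 4 (down 0): focus=P path=0 depth=1 children=['M', 'F'] left=[] right=['Z', 'G', 'T'] parent=H

Answer: 0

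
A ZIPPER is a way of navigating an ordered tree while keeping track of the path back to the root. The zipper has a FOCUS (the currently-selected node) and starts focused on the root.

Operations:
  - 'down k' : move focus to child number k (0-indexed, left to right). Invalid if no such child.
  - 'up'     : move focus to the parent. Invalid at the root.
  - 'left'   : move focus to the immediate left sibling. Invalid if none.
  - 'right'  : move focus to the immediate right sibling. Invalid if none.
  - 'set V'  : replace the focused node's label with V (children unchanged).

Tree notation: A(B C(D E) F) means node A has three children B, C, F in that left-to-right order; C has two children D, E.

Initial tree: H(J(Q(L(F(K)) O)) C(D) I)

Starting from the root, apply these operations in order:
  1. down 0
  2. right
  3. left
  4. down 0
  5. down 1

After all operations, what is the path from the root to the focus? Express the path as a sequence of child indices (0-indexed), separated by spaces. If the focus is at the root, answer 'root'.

Answer: 0 0 1

Derivation:
Step 1 (down 0): focus=J path=0 depth=1 children=['Q'] left=[] right=['C', 'I'] parent=H
Step 2 (right): focus=C path=1 depth=1 children=['D'] left=['J'] right=['I'] parent=H
Step 3 (left): focus=J path=0 depth=1 children=['Q'] left=[] right=['C', 'I'] parent=H
Step 4 (down 0): focus=Q path=0/0 depth=2 children=['L', 'O'] left=[] right=[] parent=J
Step 5 (down 1): focus=O path=0/0/1 depth=3 children=[] left=['L'] right=[] parent=Q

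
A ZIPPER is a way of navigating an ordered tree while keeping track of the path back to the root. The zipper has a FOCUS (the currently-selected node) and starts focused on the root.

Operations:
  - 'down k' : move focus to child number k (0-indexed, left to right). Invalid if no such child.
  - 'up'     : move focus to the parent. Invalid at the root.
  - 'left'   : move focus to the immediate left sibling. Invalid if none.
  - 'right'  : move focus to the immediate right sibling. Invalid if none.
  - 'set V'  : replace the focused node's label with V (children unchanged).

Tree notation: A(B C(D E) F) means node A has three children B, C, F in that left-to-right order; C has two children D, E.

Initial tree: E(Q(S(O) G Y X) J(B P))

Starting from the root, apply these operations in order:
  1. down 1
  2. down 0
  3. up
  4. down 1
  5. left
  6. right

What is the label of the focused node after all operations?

Step 1 (down 1): focus=J path=1 depth=1 children=['B', 'P'] left=['Q'] right=[] parent=E
Step 2 (down 0): focus=B path=1/0 depth=2 children=[] left=[] right=['P'] parent=J
Step 3 (up): focus=J path=1 depth=1 children=['B', 'P'] left=['Q'] right=[] parent=E
Step 4 (down 1): focus=P path=1/1 depth=2 children=[] left=['B'] right=[] parent=J
Step 5 (left): focus=B path=1/0 depth=2 children=[] left=[] right=['P'] parent=J
Step 6 (right): focus=P path=1/1 depth=2 children=[] left=['B'] right=[] parent=J

Answer: P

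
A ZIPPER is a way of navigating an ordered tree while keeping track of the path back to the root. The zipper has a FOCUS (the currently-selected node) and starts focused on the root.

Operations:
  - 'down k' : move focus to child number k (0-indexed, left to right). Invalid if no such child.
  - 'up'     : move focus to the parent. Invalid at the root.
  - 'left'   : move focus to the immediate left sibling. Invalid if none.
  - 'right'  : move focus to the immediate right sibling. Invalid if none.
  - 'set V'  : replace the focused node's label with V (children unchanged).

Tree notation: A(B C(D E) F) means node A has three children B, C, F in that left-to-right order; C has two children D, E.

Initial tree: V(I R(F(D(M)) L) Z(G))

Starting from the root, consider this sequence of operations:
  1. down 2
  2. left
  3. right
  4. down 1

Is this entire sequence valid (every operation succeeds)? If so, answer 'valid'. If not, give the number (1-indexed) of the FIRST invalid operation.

Answer: 4

Derivation:
Step 1 (down 2): focus=Z path=2 depth=1 children=['G'] left=['I', 'R'] right=[] parent=V
Step 2 (left): focus=R path=1 depth=1 children=['F', 'L'] left=['I'] right=['Z'] parent=V
Step 3 (right): focus=Z path=2 depth=1 children=['G'] left=['I', 'R'] right=[] parent=V
Step 4 (down 1): INVALID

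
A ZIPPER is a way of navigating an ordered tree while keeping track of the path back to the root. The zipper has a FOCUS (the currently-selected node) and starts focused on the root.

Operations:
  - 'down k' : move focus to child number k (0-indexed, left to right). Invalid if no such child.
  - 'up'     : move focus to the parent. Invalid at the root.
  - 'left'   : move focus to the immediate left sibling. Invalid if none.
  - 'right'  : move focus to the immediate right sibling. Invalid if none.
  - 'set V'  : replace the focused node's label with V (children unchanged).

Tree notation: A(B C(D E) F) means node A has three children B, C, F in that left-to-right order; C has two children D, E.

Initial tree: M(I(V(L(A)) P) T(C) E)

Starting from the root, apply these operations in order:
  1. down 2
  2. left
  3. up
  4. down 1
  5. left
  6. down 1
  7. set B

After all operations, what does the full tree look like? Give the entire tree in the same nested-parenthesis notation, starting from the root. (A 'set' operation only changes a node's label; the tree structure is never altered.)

Answer: M(I(V(L(A)) B) T(C) E)

Derivation:
Step 1 (down 2): focus=E path=2 depth=1 children=[] left=['I', 'T'] right=[] parent=M
Step 2 (left): focus=T path=1 depth=1 children=['C'] left=['I'] right=['E'] parent=M
Step 3 (up): focus=M path=root depth=0 children=['I', 'T', 'E'] (at root)
Step 4 (down 1): focus=T path=1 depth=1 children=['C'] left=['I'] right=['E'] parent=M
Step 5 (left): focus=I path=0 depth=1 children=['V', 'P'] left=[] right=['T', 'E'] parent=M
Step 6 (down 1): focus=P path=0/1 depth=2 children=[] left=['V'] right=[] parent=I
Step 7 (set B): focus=B path=0/1 depth=2 children=[] left=['V'] right=[] parent=I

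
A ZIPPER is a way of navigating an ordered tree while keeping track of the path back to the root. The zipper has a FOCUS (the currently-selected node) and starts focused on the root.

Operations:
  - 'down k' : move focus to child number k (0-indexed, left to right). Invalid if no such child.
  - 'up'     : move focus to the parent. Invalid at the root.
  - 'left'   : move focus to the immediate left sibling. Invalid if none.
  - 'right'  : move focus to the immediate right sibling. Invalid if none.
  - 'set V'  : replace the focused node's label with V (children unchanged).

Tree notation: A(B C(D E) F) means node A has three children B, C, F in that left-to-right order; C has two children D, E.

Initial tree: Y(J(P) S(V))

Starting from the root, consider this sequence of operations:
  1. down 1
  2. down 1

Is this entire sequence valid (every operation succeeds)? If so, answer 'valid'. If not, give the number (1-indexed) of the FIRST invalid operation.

Step 1 (down 1): focus=S path=1 depth=1 children=['V'] left=['J'] right=[] parent=Y
Step 2 (down 1): INVALID

Answer: 2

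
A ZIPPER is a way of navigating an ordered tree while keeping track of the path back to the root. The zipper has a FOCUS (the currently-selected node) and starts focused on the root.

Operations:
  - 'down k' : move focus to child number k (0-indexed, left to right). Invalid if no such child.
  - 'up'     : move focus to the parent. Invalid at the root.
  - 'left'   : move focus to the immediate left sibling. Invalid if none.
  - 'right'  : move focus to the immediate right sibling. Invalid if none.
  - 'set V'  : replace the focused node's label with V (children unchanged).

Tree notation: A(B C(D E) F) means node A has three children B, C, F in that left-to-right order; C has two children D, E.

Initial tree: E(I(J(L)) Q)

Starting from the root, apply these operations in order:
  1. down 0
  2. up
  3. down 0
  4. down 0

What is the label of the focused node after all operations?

Step 1 (down 0): focus=I path=0 depth=1 children=['J'] left=[] right=['Q'] parent=E
Step 2 (up): focus=E path=root depth=0 children=['I', 'Q'] (at root)
Step 3 (down 0): focus=I path=0 depth=1 children=['J'] left=[] right=['Q'] parent=E
Step 4 (down 0): focus=J path=0/0 depth=2 children=['L'] left=[] right=[] parent=I

Answer: J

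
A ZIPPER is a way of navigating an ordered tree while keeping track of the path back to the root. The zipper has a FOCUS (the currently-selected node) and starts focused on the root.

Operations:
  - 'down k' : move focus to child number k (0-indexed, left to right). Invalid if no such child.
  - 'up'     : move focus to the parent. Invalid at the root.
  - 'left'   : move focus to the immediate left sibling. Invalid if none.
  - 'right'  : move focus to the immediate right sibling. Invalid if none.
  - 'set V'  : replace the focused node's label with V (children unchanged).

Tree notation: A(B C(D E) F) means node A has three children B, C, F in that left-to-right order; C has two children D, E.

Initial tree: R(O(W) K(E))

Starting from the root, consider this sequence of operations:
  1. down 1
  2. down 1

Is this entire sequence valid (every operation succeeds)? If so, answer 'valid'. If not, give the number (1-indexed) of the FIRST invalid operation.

Answer: 2

Derivation:
Step 1 (down 1): focus=K path=1 depth=1 children=['E'] left=['O'] right=[] parent=R
Step 2 (down 1): INVALID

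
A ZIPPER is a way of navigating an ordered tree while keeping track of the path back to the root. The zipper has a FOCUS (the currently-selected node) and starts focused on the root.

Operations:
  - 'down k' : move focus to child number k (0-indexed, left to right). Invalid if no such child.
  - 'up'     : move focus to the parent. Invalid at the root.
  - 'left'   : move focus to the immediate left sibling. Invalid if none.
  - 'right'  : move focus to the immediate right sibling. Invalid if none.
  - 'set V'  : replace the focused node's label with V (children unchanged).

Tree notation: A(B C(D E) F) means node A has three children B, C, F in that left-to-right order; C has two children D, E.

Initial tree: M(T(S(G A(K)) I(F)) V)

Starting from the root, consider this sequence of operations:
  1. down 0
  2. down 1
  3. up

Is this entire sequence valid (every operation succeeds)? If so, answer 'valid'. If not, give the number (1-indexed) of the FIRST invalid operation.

Step 1 (down 0): focus=T path=0 depth=1 children=['S', 'I'] left=[] right=['V'] parent=M
Step 2 (down 1): focus=I path=0/1 depth=2 children=['F'] left=['S'] right=[] parent=T
Step 3 (up): focus=T path=0 depth=1 children=['S', 'I'] left=[] right=['V'] parent=M

Answer: valid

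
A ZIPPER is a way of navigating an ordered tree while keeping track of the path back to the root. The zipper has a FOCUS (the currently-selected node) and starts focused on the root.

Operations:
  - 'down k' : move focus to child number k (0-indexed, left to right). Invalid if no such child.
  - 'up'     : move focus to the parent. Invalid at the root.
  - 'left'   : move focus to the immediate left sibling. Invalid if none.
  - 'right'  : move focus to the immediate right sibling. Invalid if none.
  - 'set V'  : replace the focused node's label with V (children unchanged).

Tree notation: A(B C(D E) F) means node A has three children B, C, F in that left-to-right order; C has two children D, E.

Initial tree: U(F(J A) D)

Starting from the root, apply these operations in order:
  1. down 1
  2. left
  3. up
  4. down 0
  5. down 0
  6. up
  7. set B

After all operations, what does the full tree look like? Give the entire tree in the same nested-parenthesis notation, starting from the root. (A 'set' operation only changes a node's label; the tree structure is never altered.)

Answer: U(B(J A) D)

Derivation:
Step 1 (down 1): focus=D path=1 depth=1 children=[] left=['F'] right=[] parent=U
Step 2 (left): focus=F path=0 depth=1 children=['J', 'A'] left=[] right=['D'] parent=U
Step 3 (up): focus=U path=root depth=0 children=['F', 'D'] (at root)
Step 4 (down 0): focus=F path=0 depth=1 children=['J', 'A'] left=[] right=['D'] parent=U
Step 5 (down 0): focus=J path=0/0 depth=2 children=[] left=[] right=['A'] parent=F
Step 6 (up): focus=F path=0 depth=1 children=['J', 'A'] left=[] right=['D'] parent=U
Step 7 (set B): focus=B path=0 depth=1 children=['J', 'A'] left=[] right=['D'] parent=U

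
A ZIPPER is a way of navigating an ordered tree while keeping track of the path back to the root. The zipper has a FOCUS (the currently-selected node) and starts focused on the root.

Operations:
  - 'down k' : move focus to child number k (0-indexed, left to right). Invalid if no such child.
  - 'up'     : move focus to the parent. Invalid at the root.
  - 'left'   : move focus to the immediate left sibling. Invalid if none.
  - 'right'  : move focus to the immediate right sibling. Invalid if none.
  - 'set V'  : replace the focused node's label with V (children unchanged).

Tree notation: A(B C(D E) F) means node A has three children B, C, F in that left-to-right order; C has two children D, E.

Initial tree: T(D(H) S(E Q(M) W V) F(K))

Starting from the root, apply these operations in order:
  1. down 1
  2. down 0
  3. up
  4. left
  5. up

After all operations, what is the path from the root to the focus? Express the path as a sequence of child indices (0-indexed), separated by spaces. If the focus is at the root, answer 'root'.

Step 1 (down 1): focus=S path=1 depth=1 children=['E', 'Q', 'W', 'V'] left=['D'] right=['F'] parent=T
Step 2 (down 0): focus=E path=1/0 depth=2 children=[] left=[] right=['Q', 'W', 'V'] parent=S
Step 3 (up): focus=S path=1 depth=1 children=['E', 'Q', 'W', 'V'] left=['D'] right=['F'] parent=T
Step 4 (left): focus=D path=0 depth=1 children=['H'] left=[] right=['S', 'F'] parent=T
Step 5 (up): focus=T path=root depth=0 children=['D', 'S', 'F'] (at root)

Answer: root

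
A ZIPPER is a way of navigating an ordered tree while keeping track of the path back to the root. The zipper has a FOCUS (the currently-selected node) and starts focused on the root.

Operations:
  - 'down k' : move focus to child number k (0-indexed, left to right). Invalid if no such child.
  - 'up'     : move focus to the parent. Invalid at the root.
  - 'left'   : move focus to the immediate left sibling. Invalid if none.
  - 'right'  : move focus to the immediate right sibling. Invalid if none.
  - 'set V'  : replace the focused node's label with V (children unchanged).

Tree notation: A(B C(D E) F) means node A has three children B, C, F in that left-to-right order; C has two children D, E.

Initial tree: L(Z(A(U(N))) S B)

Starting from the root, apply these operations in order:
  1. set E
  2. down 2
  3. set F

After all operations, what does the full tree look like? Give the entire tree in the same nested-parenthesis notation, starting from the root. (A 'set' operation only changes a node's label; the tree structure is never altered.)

Answer: E(Z(A(U(N))) S F)

Derivation:
Step 1 (set E): focus=E path=root depth=0 children=['Z', 'S', 'B'] (at root)
Step 2 (down 2): focus=B path=2 depth=1 children=[] left=['Z', 'S'] right=[] parent=E
Step 3 (set F): focus=F path=2 depth=1 children=[] left=['Z', 'S'] right=[] parent=E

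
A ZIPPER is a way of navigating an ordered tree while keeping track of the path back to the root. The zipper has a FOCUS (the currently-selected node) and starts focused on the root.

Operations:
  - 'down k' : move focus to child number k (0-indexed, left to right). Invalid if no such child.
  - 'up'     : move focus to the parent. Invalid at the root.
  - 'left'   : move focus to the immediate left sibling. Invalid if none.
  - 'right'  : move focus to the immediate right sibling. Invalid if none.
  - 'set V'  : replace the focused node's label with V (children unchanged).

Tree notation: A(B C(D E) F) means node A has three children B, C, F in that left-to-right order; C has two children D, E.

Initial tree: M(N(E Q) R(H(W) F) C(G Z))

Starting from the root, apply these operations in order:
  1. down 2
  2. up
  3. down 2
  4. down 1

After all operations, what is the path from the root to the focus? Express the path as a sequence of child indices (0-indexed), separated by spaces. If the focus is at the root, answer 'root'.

Answer: 2 1

Derivation:
Step 1 (down 2): focus=C path=2 depth=1 children=['G', 'Z'] left=['N', 'R'] right=[] parent=M
Step 2 (up): focus=M path=root depth=0 children=['N', 'R', 'C'] (at root)
Step 3 (down 2): focus=C path=2 depth=1 children=['G', 'Z'] left=['N', 'R'] right=[] parent=M
Step 4 (down 1): focus=Z path=2/1 depth=2 children=[] left=['G'] right=[] parent=C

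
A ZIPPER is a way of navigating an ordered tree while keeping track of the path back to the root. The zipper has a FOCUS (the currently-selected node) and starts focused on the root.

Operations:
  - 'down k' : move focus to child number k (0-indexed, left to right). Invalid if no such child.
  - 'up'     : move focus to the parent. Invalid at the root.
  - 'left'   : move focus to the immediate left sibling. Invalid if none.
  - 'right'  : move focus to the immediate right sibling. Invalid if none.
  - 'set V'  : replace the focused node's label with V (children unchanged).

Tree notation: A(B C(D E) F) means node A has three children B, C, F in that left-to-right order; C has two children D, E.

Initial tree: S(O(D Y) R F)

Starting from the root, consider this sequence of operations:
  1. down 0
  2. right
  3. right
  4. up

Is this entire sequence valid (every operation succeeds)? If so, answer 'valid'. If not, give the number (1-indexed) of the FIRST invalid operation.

Answer: valid

Derivation:
Step 1 (down 0): focus=O path=0 depth=1 children=['D', 'Y'] left=[] right=['R', 'F'] parent=S
Step 2 (right): focus=R path=1 depth=1 children=[] left=['O'] right=['F'] parent=S
Step 3 (right): focus=F path=2 depth=1 children=[] left=['O', 'R'] right=[] parent=S
Step 4 (up): focus=S path=root depth=0 children=['O', 'R', 'F'] (at root)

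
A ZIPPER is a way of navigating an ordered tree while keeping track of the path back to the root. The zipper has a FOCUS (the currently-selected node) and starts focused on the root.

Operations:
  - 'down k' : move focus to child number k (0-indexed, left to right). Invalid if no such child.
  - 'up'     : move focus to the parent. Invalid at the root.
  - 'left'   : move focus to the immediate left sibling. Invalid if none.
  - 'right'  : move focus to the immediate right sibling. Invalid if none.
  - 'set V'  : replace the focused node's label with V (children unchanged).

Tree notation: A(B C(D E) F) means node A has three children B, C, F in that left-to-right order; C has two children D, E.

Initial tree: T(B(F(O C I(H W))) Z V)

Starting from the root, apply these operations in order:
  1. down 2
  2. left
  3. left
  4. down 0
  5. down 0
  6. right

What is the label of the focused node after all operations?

Answer: C

Derivation:
Step 1 (down 2): focus=V path=2 depth=1 children=[] left=['B', 'Z'] right=[] parent=T
Step 2 (left): focus=Z path=1 depth=1 children=[] left=['B'] right=['V'] parent=T
Step 3 (left): focus=B path=0 depth=1 children=['F'] left=[] right=['Z', 'V'] parent=T
Step 4 (down 0): focus=F path=0/0 depth=2 children=['O', 'C', 'I'] left=[] right=[] parent=B
Step 5 (down 0): focus=O path=0/0/0 depth=3 children=[] left=[] right=['C', 'I'] parent=F
Step 6 (right): focus=C path=0/0/1 depth=3 children=[] left=['O'] right=['I'] parent=F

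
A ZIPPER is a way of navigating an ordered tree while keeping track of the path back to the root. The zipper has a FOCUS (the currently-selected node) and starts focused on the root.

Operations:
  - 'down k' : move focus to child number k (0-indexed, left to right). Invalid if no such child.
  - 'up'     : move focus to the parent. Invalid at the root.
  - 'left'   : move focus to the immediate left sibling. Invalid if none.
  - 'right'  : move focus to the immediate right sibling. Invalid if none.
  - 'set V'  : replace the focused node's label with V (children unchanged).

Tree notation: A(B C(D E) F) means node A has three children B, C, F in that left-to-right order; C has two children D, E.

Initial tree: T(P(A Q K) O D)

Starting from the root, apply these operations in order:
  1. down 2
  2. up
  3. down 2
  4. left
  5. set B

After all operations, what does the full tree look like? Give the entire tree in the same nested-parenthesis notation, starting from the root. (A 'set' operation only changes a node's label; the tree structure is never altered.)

Step 1 (down 2): focus=D path=2 depth=1 children=[] left=['P', 'O'] right=[] parent=T
Step 2 (up): focus=T path=root depth=0 children=['P', 'O', 'D'] (at root)
Step 3 (down 2): focus=D path=2 depth=1 children=[] left=['P', 'O'] right=[] parent=T
Step 4 (left): focus=O path=1 depth=1 children=[] left=['P'] right=['D'] parent=T
Step 5 (set B): focus=B path=1 depth=1 children=[] left=['P'] right=['D'] parent=T

Answer: T(P(A Q K) B D)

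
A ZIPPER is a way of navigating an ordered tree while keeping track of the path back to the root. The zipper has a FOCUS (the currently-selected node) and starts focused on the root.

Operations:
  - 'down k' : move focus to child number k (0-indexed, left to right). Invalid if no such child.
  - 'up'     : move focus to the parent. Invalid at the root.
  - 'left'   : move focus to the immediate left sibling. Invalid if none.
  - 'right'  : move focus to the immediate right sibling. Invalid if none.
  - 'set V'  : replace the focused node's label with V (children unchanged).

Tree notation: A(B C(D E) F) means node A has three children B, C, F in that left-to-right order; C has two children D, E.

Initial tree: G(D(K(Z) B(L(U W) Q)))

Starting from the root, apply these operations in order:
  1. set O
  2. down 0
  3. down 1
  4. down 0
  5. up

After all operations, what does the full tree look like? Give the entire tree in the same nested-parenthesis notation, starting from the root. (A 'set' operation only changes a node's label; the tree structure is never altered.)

Answer: O(D(K(Z) B(L(U W) Q)))

Derivation:
Step 1 (set O): focus=O path=root depth=0 children=['D'] (at root)
Step 2 (down 0): focus=D path=0 depth=1 children=['K', 'B'] left=[] right=[] parent=O
Step 3 (down 1): focus=B path=0/1 depth=2 children=['L', 'Q'] left=['K'] right=[] parent=D
Step 4 (down 0): focus=L path=0/1/0 depth=3 children=['U', 'W'] left=[] right=['Q'] parent=B
Step 5 (up): focus=B path=0/1 depth=2 children=['L', 'Q'] left=['K'] right=[] parent=D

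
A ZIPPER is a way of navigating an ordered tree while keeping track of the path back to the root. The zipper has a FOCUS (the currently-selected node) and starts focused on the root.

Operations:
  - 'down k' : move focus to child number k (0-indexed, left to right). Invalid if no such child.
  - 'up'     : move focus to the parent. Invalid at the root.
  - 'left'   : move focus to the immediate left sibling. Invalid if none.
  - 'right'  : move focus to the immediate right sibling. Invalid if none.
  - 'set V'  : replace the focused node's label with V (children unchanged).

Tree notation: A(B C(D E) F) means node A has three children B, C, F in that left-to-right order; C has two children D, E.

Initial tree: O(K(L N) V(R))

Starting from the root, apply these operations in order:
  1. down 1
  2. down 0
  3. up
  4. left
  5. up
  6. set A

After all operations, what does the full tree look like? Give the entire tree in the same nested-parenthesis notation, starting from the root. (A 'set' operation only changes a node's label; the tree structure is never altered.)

Answer: A(K(L N) V(R))

Derivation:
Step 1 (down 1): focus=V path=1 depth=1 children=['R'] left=['K'] right=[] parent=O
Step 2 (down 0): focus=R path=1/0 depth=2 children=[] left=[] right=[] parent=V
Step 3 (up): focus=V path=1 depth=1 children=['R'] left=['K'] right=[] parent=O
Step 4 (left): focus=K path=0 depth=1 children=['L', 'N'] left=[] right=['V'] parent=O
Step 5 (up): focus=O path=root depth=0 children=['K', 'V'] (at root)
Step 6 (set A): focus=A path=root depth=0 children=['K', 'V'] (at root)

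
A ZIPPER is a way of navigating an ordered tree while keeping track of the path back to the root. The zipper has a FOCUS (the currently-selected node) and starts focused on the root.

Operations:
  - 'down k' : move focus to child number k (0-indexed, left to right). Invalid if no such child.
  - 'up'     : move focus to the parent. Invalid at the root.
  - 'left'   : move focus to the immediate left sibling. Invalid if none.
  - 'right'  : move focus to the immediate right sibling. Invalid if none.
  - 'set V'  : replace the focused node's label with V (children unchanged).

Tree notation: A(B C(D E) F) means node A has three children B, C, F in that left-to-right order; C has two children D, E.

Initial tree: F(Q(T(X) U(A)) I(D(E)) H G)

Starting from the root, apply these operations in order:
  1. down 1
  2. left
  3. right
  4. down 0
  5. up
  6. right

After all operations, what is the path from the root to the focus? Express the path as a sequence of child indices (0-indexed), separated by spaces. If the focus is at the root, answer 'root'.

Answer: 2

Derivation:
Step 1 (down 1): focus=I path=1 depth=1 children=['D'] left=['Q'] right=['H', 'G'] parent=F
Step 2 (left): focus=Q path=0 depth=1 children=['T', 'U'] left=[] right=['I', 'H', 'G'] parent=F
Step 3 (right): focus=I path=1 depth=1 children=['D'] left=['Q'] right=['H', 'G'] parent=F
Step 4 (down 0): focus=D path=1/0 depth=2 children=['E'] left=[] right=[] parent=I
Step 5 (up): focus=I path=1 depth=1 children=['D'] left=['Q'] right=['H', 'G'] parent=F
Step 6 (right): focus=H path=2 depth=1 children=[] left=['Q', 'I'] right=['G'] parent=F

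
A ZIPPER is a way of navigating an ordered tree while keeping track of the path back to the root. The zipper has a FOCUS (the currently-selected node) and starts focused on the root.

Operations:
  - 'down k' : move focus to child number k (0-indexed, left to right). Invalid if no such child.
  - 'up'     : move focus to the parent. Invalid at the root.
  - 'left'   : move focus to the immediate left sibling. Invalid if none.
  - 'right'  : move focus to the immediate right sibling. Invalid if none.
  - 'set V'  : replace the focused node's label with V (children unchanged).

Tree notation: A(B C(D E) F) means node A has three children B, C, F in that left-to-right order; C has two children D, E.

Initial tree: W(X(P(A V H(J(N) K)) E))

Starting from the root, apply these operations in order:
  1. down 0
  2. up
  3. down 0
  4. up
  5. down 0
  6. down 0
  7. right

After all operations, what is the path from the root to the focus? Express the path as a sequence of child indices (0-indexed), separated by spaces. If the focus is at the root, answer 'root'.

Answer: 0 1

Derivation:
Step 1 (down 0): focus=X path=0 depth=1 children=['P', 'E'] left=[] right=[] parent=W
Step 2 (up): focus=W path=root depth=0 children=['X'] (at root)
Step 3 (down 0): focus=X path=0 depth=1 children=['P', 'E'] left=[] right=[] parent=W
Step 4 (up): focus=W path=root depth=0 children=['X'] (at root)
Step 5 (down 0): focus=X path=0 depth=1 children=['P', 'E'] left=[] right=[] parent=W
Step 6 (down 0): focus=P path=0/0 depth=2 children=['A', 'V', 'H'] left=[] right=['E'] parent=X
Step 7 (right): focus=E path=0/1 depth=2 children=[] left=['P'] right=[] parent=X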